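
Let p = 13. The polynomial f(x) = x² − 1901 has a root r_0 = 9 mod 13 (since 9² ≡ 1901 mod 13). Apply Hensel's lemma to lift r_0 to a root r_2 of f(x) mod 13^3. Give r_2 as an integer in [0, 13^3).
r_2 = 1049 (mod 2197)

Hensel's recurrence: r_{i+1} = r_i − f(r_i)·(f′(r_i))^{-1} mod 13^{i+2}, with f′(x) = 2x. Iterate:
  r_0 = 9 (mod 13)
  r_1 = 35 (mod 169)
  r_2 = 1049 (mod 2197)
Final: r_2 = 1049, and one checks f(r_2) ≡ 0 mod 13^3.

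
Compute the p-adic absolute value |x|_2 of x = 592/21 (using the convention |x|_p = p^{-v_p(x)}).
|592/21|_2 = 1/16

Step 1 — compute v_2(x) by factoring powers of 2 out of the numerator and denominator: v_2(592/21) = 4. Step 2 — apply |x|_p = p^{-v_p(x)} = 2^{-4} = 1/16.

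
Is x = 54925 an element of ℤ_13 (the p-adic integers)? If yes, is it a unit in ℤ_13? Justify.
x ∈ ℤ_13 but not a unit; v_13(x) = 3 > 0

ℤ_13 = {x ∈ ℚ_13 : v_13(x) ≥ 0} and ℤ_13^× = {x ∈ ℤ_13 : v_13(x) = 0}. Here v_13(54925) = v_13(num) − v_13(den) = 3; compare against these criteria.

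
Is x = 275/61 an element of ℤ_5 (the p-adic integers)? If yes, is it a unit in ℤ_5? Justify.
x ∈ ℤ_5 but not a unit; v_5(x) = 2 > 0

ℤ_5 = {x ∈ ℚ_5 : v_5(x) ≥ 0} and ℤ_5^× = {x ∈ ℤ_5 : v_5(x) = 0}. Here v_5(275/61) = v_5(num) − v_5(den) = 2; compare against these criteria.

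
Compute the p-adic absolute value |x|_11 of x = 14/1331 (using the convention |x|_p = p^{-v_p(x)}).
|14/1331|_11 = 1331

Step 1 — compute v_11(x) by factoring powers of 11 out of the numerator and denominator: v_11(14/1331) = -3. Step 2 — apply |x|_p = p^{-v_p(x)} = 11^{3} = 1331.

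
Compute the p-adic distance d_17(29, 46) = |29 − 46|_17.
d_17(29, 46) = 1/17

Step 1 — x − y = 29 − 46 = -17. Step 2 — v_17(-17) = 1 (factor: -17 = −(17^1 · 1); the sign does not affect v_p). Step 3 — |x − y|_17 = 17^{-1} = 1/17.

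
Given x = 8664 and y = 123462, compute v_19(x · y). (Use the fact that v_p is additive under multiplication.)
v_19(1069674768) = 5

v_p(x) = 2 (factor: 8664 = 19^2 · 24); v_p(y) = 3 (factor: 123462 = 19^3 · 18). Additivity: v_p(xy) = v_p(x) + v_p(y) = 2 + 3 = 5. (Direct check: xy = 1069674768 = 19^5 · (432).)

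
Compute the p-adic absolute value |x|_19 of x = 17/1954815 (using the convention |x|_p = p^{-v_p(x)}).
|17/1954815|_19 = 130321

Step 1 — compute v_19(x) by factoring powers of 19 out of the numerator and denominator: v_19(17/1954815) = -4. Step 2 — apply |x|_p = p^{-v_p(x)} = 19^{4} = 130321.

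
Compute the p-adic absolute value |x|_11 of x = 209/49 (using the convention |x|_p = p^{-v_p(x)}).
|209/49|_11 = 1/11

Step 1 — compute v_11(x) by factoring powers of 11 out of the numerator and denominator: v_11(209/49) = 1. Step 2 — apply |x|_p = p^{-v_p(x)} = 11^{-1} = 1/11.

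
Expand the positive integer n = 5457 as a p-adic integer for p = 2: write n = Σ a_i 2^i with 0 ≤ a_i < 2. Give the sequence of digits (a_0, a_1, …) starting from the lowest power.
(a_0, a_1, …) = (1, 0, 0, 0, 1, 0, 1, 0, 1, 0, 1, 0, 1)

Repeated division by 2 gives the digits low-to-high: 5457 = 1 + 1·2^4 + 1·2^6 + 1·2^8 + 1·2^10 + 1·2^12. Digit sequence: (1, 0, 0, 0, 1, 0, 1, 0, 1, 0, 1, 0, 1).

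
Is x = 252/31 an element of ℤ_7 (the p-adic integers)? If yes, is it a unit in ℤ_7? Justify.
x ∈ ℤ_7 but not a unit; v_7(x) = 1 > 0

ℤ_7 = {x ∈ ℚ_7 : v_7(x) ≥ 0} and ℤ_7^× = {x ∈ ℤ_7 : v_7(x) = 0}. Here v_7(252/31) = v_7(num) − v_7(den) = 1; compare against these criteria.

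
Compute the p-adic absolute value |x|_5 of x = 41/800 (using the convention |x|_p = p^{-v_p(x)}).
|41/800|_5 = 25

Step 1 — compute v_5(x) by factoring powers of 5 out of the numerator and denominator: v_5(41/800) = -2. Step 2 — apply |x|_p = p^{-v_p(x)} = 5^{2} = 25.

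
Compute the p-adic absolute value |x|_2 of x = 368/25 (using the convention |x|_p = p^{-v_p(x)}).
|368/25|_2 = 1/16

Step 1 — compute v_2(x) by factoring powers of 2 out of the numerator and denominator: v_2(368/25) = 4. Step 2 — apply |x|_p = p^{-v_p(x)} = 2^{-4} = 1/16.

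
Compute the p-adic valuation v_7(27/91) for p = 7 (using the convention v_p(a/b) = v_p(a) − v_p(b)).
v_7(27/91) = -1

Factor powers of 7 from the numerator and denominator of the reduced fraction: 27 = 7^0 · 27 and 91 = 7^1 · 13. Apply v_p(a/b) = v_p(a) − v_p(b): v_7(27/91) = 0 − 1 = -1.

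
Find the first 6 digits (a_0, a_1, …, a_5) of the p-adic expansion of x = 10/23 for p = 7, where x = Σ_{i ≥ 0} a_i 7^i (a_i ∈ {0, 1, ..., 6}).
(a_0, …, a_5) = (5, 3, 1, 1, 5, 2)

v_7(10/23) = 0 (numerator and denominator both coprime to 7), so x ∈ ℤ_7^×. Compute digits iteratively via a_i = x_i mod 7, x_{i+1} = (x_i − a_i)/7, with x_0 = x:
  x_0 = 10/23;  a_0 = 5;  x_1 = (x_0 − 5)/7 = -15/23
  x_1 = -15/23;  a_1 = 3;  x_2 = (x_1 − 3)/7 = -12/23
  x_2 = -12/23;  a_2 = 1;  x_3 = (x_2 − 1)/7 = -5/23
  x_3 = -5/23;  a_3 = 1;  x_4 = (x_3 − 1)/7 = -4/23
  x_4 = -4/23;  a_4 = 5;  x_5 = (x_4 − 5)/7 = -17/23
  x_5 = -17/23;  a_5 = 2;  x_6 = (x_5 − 2)/7 = -9/23
Digits: (5, 3, 1, 1, 5, 2).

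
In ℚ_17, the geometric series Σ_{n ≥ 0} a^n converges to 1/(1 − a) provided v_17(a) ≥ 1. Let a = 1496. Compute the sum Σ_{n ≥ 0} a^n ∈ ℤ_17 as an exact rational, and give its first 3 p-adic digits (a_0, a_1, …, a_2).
Σ a^n = 1/(1 − a) = -1/1495;  first 3 digits = (1, 3, 14)

v_17(a) = 1 ≥ 1, so the series converges in ℤ_17 to 1/(1 − a) = 1/(1 − 1496) = -1/1495. Expand this rational in ℤ_17: compute digits iteratively via d_i = x_i mod 17, x_{i+1} = (x_i − d_i)/17. The first 3 digits are (1, 3, 14).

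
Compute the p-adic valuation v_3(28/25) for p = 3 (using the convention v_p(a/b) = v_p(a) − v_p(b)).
v_3(28/25) = 0

Factor powers of 3 from the numerator and denominator of the reduced fraction: 28 = 3^0 · 28 and 25 = 3^0 · 25. Apply v_p(a/b) = v_p(a) − v_p(b): v_3(28/25) = 0 − 0 = 0.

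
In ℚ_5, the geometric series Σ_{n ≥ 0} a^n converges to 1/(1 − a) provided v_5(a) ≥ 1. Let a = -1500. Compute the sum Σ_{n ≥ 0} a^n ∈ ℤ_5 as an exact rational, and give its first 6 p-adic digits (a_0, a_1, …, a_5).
Σ a^n = 1/(1 − a) = 1/1501;  first 6 digits = (1, 0, 0, 3, 2, 4)

v_5(a) = 3 ≥ 1, so the series converges in ℤ_5 to 1/(1 − a) = 1/(1 − (-1500)) = 1/1501. Expand this rational in ℤ_5: compute digits iteratively via d_i = x_i mod 5, x_{i+1} = (x_i − d_i)/5. The first 6 digits are (1, 0, 0, 3, 2, 4).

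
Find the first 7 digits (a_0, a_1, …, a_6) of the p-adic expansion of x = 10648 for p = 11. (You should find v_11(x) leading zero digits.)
(a_0, …, a_6) = (0, 0, 0, 8, 0, 0, 0)

v_11(10648) = 3, so a_0 = ... = a_2 = 0. Factor out: x = 11^3 · u with u = 8 a unit in ℤ_11. Expand u iteratively via a_{v+i} = u_i mod 11, u_{i+1} = (u_i − a_{v+i})/11:
  u_0 = 8;  a_3 = 8;  u_1 = (u_0 − 8)/11 = 0
  u_1 = 0;  a_4 = 0;  u_2 = (u_1 − 0)/11 = 0
  u_2 = 0;  a_5 = 0;  u_3 = (u_2 − 0)/11 = 0
  u_3 = 0;  a_6 = 0;  u_4 = (u_3 − 0)/11 = 0
Digits: (0, 0, 0, 8, 0, 0, 0).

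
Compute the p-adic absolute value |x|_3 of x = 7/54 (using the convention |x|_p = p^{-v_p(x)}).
|7/54|_3 = 27

Step 1 — compute v_3(x) by factoring powers of 3 out of the numerator and denominator: v_3(7/54) = -3. Step 2 — apply |x|_p = p^{-v_p(x)} = 3^{3} = 27.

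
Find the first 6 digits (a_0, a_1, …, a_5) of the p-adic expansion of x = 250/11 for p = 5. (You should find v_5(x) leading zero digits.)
(a_0, …, a_5) = (0, 0, 0, 2, 1, 2)

v_5(250/11) = 3, so a_0 = ... = a_2 = 0. Factor out: x = 5^3 · u with u = 2/11 a unit in ℤ_5. Expand u iteratively via a_{v+i} = u_i mod 5, u_{i+1} = (u_i − a_{v+i})/5:
  u_0 = 2/11;  a_3 = 2;  u_1 = (u_0 − 2)/5 = -4/11
  u_1 = -4/11;  a_4 = 1;  u_2 = (u_1 − 1)/5 = -3/11
  u_2 = -3/11;  a_5 = 2;  u_3 = (u_2 − 2)/5 = -5/11
Digits: (0, 0, 0, 2, 1, 2).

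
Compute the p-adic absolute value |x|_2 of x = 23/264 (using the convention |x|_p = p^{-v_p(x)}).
|23/264|_2 = 8

Step 1 — compute v_2(x) by factoring powers of 2 out of the numerator and denominator: v_2(23/264) = -3. Step 2 — apply |x|_p = p^{-v_p(x)} = 2^{3} = 8.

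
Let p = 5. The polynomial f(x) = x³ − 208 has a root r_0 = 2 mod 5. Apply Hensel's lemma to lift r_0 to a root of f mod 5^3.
r_2 = 102 (mod 125)

Hensel: r_{i+1} = r_i − f(r_i)/f′(r_i) mod 5^{i+2}, where f′(x) = 3x². Iterate:
  r_0 = 2 (mod 5)
  r_1 = 2 (mod 25)
  r_2 = 102 (mod 125)
Final: r = 102 with f(r) ≡ 0 mod 5^3.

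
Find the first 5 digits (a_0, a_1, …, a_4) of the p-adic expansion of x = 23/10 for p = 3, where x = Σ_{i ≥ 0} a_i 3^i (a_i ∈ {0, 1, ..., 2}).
(a_0, …, a_4) = (2, 1, 0, 2, 2)

v_3(23/10) = 0 (numerator and denominator both coprime to 3), so x ∈ ℤ_3^×. Compute digits iteratively via a_i = x_i mod 3, x_{i+1} = (x_i − a_i)/3, with x_0 = x:
  x_0 = 23/10;  a_0 = 2;  x_1 = (x_0 − 2)/3 = 1/10
  x_1 = 1/10;  a_1 = 1;  x_2 = (x_1 − 1)/3 = -3/10
  x_2 = -3/10;  a_2 = 0;  x_3 = (x_2 − 0)/3 = -1/10
  x_3 = -1/10;  a_3 = 2;  x_4 = (x_3 − 2)/3 = -7/10
  x_4 = -7/10;  a_4 = 2;  x_5 = (x_4 − 2)/3 = -9/10
Digits: (2, 1, 0, 2, 2).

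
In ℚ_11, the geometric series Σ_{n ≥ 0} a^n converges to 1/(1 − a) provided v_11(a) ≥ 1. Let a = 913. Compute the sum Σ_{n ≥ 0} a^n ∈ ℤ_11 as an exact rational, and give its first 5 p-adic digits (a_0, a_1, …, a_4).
Σ a^n = 1/(1 − a) = -1/912;  first 5 digits = (1, 6, 10, 6, 5)

v_11(a) = 1 ≥ 1, so the series converges in ℤ_11 to 1/(1 − a) = 1/(1 − 913) = -1/912. Expand this rational in ℤ_11: compute digits iteratively via d_i = x_i mod 11, x_{i+1} = (x_i − d_i)/11. The first 5 digits are (1, 6, 10, 6, 5).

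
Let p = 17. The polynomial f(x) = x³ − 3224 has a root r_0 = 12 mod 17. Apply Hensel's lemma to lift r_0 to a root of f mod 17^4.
r_3 = 49686 (mod 83521)

Hensel: r_{i+1} = r_i − f(r_i)/f′(r_i) mod 17^{i+2}, where f′(x) = 3x². Iterate:
  r_0 = 12 (mod 17)
  r_1 = 267 (mod 289)
  r_2 = 556 (mod 4913)
  r_3 = 49686 (mod 83521)
Final: r = 49686 with f(r) ≡ 0 mod 17^4.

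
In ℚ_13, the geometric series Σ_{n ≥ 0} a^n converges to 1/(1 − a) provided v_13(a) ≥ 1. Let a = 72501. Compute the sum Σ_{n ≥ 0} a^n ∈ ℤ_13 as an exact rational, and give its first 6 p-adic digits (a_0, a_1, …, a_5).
Σ a^n = 1/(1 − a) = -1/72500;  first 6 digits = (1, 0, 0, 7, 2, 0)

v_13(a) = 3 ≥ 1, so the series converges in ℤ_13 to 1/(1 − a) = 1/(1 − 72501) = -1/72500. Expand this rational in ℤ_13: compute digits iteratively via d_i = x_i mod 13, x_{i+1} = (x_i − d_i)/13. The first 6 digits are (1, 0, 0, 7, 2, 0).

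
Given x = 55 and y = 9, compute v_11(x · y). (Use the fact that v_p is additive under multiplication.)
v_11(495) = 1

v_p(x) = 1 (factor: 55 = 11^1 · 5); v_p(y) = 0 (factor: 9 = 11^0 · 9). Additivity: v_p(xy) = v_p(x) + v_p(y) = 1 + 0 = 1. (Direct check: xy = 495 = 11^1 · (45).)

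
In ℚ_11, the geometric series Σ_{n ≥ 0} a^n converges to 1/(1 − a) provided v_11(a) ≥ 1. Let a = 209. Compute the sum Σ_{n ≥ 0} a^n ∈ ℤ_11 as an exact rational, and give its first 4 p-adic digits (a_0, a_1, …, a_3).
Σ a^n = 1/(1 − a) = -1/208;  first 4 digits = (1, 8, 10, 5)

v_11(a) = 1 ≥ 1, so the series converges in ℤ_11 to 1/(1 − a) = 1/(1 − 209) = -1/208. Expand this rational in ℤ_11: compute digits iteratively via d_i = x_i mod 11, x_{i+1} = (x_i − d_i)/11. The first 4 digits are (1, 8, 10, 5).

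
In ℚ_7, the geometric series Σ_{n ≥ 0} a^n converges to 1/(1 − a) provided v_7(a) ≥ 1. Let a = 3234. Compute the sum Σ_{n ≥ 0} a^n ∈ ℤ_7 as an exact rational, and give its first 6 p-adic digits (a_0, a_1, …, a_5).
Σ a^n = 1/(1 − a) = -1/3233;  first 6 digits = (1, 0, 3, 2, 3, 6)

v_7(a) = 2 ≥ 1, so the series converges in ℤ_7 to 1/(1 − a) = 1/(1 − 3234) = -1/3233. Expand this rational in ℤ_7: compute digits iteratively via d_i = x_i mod 7, x_{i+1} = (x_i − d_i)/7. The first 6 digits are (1, 0, 3, 2, 3, 6).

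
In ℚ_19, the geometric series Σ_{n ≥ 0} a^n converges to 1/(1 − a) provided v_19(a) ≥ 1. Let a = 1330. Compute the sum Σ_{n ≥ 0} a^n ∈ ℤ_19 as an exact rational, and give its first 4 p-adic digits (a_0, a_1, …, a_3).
Σ a^n = 1/(1 − a) = -1/1329;  first 4 digits = (1, 13, 1, 4)

v_19(a) = 1 ≥ 1, so the series converges in ℤ_19 to 1/(1 − a) = 1/(1 − 1330) = -1/1329. Expand this rational in ℤ_19: compute digits iteratively via d_i = x_i mod 19, x_{i+1} = (x_i − d_i)/19. The first 4 digits are (1, 13, 1, 4).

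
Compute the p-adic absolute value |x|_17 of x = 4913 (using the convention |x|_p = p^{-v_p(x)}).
|4913|_17 = 1/4913

Step 1 — compute v_17(x) by factoring powers of 17 out of the numerator and denominator: v_17(4913) = 3. Step 2 — apply |x|_p = p^{-v_p(x)} = 17^{-3} = 1/4913.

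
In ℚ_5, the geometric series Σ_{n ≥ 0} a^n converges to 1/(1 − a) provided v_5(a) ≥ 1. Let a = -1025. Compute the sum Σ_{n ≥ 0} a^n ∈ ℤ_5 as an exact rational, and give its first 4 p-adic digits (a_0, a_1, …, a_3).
Σ a^n = 1/(1 − a) = 1/1026;  first 4 digits = (1, 0, 4, 1)

v_5(a) = 2 ≥ 1, so the series converges in ℤ_5 to 1/(1 − a) = 1/(1 − (-1025)) = 1/1026. Expand this rational in ℤ_5: compute digits iteratively via d_i = x_i mod 5, x_{i+1} = (x_i − d_i)/5. The first 4 digits are (1, 0, 4, 1).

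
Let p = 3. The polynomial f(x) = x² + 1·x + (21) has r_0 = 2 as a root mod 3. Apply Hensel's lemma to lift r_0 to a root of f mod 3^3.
r_2 = 2 (mod 27)

Hensel: r_{i+1} = r_i − f(r_i)·(f′(r_i))^{-1} mod 3^{i+2}, f′(x) = 2x + 1. Iterate:
  r_0 = 2 (mod 3)
  r_1 = 2 (mod 9)
  r_2 = 2 (mod 27)
Final: r = 2 satisfies f(r) ≡ 0 mod 3^3.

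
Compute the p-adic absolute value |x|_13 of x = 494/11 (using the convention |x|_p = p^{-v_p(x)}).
|494/11|_13 = 1/13

Step 1 — compute v_13(x) by factoring powers of 13 out of the numerator and denominator: v_13(494/11) = 1. Step 2 — apply |x|_p = p^{-v_p(x)} = 13^{-1} = 1/13.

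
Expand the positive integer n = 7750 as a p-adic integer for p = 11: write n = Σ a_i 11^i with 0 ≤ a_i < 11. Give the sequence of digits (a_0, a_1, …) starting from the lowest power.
(a_0, a_1, …) = (6, 0, 9, 5)

Repeated division by 11 gives the digits low-to-high: 7750 = 6 + 9·11^2 + 5·11^3. Digit sequence: (6, 0, 9, 5).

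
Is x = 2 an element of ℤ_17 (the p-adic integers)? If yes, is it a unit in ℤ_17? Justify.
x ∈ ℤ_17^× (unit); v_17(x) = 0

ℤ_17 = {x ∈ ℚ_17 : v_17(x) ≥ 0} and ℤ_17^× = {x ∈ ℤ_17 : v_17(x) = 0}. Here v_17(2) = v_17(num) − v_17(den) = 0; compare against these criteria.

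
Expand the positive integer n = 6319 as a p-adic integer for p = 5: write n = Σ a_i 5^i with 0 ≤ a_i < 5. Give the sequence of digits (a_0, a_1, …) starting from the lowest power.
(a_0, a_1, …) = (4, 3, 2, 0, 0, 2)

Repeated division by 5 gives the digits low-to-high: 6319 = 4 + 3·5^1 + 2·5^2 + 2·5^5. Digit sequence: (4, 3, 2, 0, 0, 2).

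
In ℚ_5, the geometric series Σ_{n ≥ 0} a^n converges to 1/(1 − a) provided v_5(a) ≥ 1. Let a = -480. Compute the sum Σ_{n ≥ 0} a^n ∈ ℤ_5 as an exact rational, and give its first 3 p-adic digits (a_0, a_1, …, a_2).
Σ a^n = 1/(1 − a) = 1/481;  first 3 digits = (1, 4, 1)

v_5(a) = 1 ≥ 1, so the series converges in ℤ_5 to 1/(1 − a) = 1/(1 − (-480)) = 1/481. Expand this rational in ℤ_5: compute digits iteratively via d_i = x_i mod 5, x_{i+1} = (x_i − d_i)/5. The first 3 digits are (1, 4, 1).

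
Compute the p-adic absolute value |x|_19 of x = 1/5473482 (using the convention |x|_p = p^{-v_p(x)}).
|1/5473482|_19 = 130321

Step 1 — compute v_19(x) by factoring powers of 19 out of the numerator and denominator: v_19(1/5473482) = -4. Step 2 — apply |x|_p = p^{-v_p(x)} = 19^{4} = 130321.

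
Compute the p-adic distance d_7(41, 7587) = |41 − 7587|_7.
d_7(41, 7587) = 1/343

Step 1 — x − y = 41 − 7587 = -7546. Step 2 — v_7(-7546) = 3 (factor: -7546 = −(7^3 · 22); the sign does not affect v_p). Step 3 — |x − y|_7 = 7^{-3} = 1/343.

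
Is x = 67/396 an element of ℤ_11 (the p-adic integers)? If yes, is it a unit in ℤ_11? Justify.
x ∉ ℤ_11 (v_11(x) = -1 < 0)

ℤ_11 = {x ∈ ℚ_11 : v_11(x) ≥ 0} and ℤ_11^× = {x ∈ ℤ_11 : v_11(x) = 0}. Here v_11(67/396) = v_11(num) − v_11(den) = -1; compare against these criteria.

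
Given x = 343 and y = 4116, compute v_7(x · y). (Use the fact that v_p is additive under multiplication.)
v_7(1411788) = 6

v_p(x) = 3 (factor: 343 = 7^3 · 1); v_p(y) = 3 (factor: 4116 = 7^3 · 12). Additivity: v_p(xy) = v_p(x) + v_p(y) = 3 + 3 = 6. (Direct check: xy = 1411788 = 7^6 · (12).)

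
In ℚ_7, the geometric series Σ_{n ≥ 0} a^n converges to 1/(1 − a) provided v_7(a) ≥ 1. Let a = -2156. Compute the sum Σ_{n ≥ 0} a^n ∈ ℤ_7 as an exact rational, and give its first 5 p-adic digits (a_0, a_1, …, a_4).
Σ a^n = 1/(1 − a) = 1/2157;  first 5 digits = (1, 0, 5, 0, 3)

v_7(a) = 2 ≥ 1, so the series converges in ℤ_7 to 1/(1 − a) = 1/(1 − (-2156)) = 1/2157. Expand this rational in ℤ_7: compute digits iteratively via d_i = x_i mod 7, x_{i+1} = (x_i − d_i)/7. The first 5 digits are (1, 0, 5, 0, 3).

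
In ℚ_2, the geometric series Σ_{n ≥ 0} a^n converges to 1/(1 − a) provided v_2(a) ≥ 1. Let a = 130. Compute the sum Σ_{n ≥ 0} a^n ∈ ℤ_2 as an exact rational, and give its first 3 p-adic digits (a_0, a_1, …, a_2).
Σ a^n = 1/(1 − a) = -1/129;  first 3 digits = (1, 1, 1)

v_2(a) = 1 ≥ 1, so the series converges in ℤ_2 to 1/(1 − a) = 1/(1 − 130) = -1/129. Expand this rational in ℤ_2: compute digits iteratively via d_i = x_i mod 2, x_{i+1} = (x_i − d_i)/2. The first 3 digits are (1, 1, 1).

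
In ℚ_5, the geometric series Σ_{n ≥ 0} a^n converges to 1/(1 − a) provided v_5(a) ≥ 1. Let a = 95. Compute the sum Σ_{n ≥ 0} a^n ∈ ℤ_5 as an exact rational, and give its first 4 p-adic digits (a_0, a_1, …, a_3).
Σ a^n = 1/(1 − a) = -1/94;  first 4 digits = (1, 4, 4, 1)

v_5(a) = 1 ≥ 1, so the series converges in ℤ_5 to 1/(1 − a) = 1/(1 − 95) = -1/94. Expand this rational in ℤ_5: compute digits iteratively via d_i = x_i mod 5, x_{i+1} = (x_i − d_i)/5. The first 4 digits are (1, 4, 4, 1).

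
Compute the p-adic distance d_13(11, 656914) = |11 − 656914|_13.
d_13(11, 656914) = 1/28561

Step 1 — x − y = 11 − 656914 = -656903. Step 2 — v_13(-656903) = 4 (factor: -656903 = −(13^4 · 23); the sign does not affect v_p). Step 3 — |x − y|_13 = 13^{-4} = 1/28561.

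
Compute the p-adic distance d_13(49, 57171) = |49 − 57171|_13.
d_13(49, 57171) = 1/28561

Step 1 — x − y = 49 − 57171 = -57122. Step 2 — v_13(-57122) = 4 (factor: -57122 = −(13^4 · 2); the sign does not affect v_p). Step 3 — |x − y|_13 = 13^{-4} = 1/28561.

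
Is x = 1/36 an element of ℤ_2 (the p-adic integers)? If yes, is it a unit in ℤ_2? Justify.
x ∉ ℤ_2 (v_2(x) = -2 < 0)

ℤ_2 = {x ∈ ℚ_2 : v_2(x) ≥ 0} and ℤ_2^× = {x ∈ ℤ_2 : v_2(x) = 0}. Here v_2(1/36) = v_2(num) − v_2(den) = -2; compare against these criteria.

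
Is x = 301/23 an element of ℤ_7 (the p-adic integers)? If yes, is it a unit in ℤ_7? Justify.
x ∈ ℤ_7 but not a unit; v_7(x) = 1 > 0

ℤ_7 = {x ∈ ℚ_7 : v_7(x) ≥ 0} and ℤ_7^× = {x ∈ ℤ_7 : v_7(x) = 0}. Here v_7(301/23) = v_7(num) − v_7(den) = 1; compare against these criteria.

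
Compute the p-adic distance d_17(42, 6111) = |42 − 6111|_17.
d_17(42, 6111) = 1/289

Step 1 — x − y = 42 − 6111 = -6069. Step 2 — v_17(-6069) = 2 (factor: -6069 = −(17^2 · 21); the sign does not affect v_p). Step 3 — |x − y|_17 = 17^{-2} = 1/289.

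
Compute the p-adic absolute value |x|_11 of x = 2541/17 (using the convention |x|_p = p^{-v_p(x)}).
|2541/17|_11 = 1/121

Step 1 — compute v_11(x) by factoring powers of 11 out of the numerator and denominator: v_11(2541/17) = 2. Step 2 — apply |x|_p = p^{-v_p(x)} = 11^{-2} = 1/121.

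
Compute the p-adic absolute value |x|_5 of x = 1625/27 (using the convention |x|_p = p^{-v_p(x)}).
|1625/27|_5 = 1/125

Step 1 — compute v_5(x) by factoring powers of 5 out of the numerator and denominator: v_5(1625/27) = 3. Step 2 — apply |x|_p = p^{-v_p(x)} = 5^{-3} = 1/125.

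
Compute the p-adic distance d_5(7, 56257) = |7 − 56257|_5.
d_5(7, 56257) = 1/3125

Step 1 — x − y = 7 − 56257 = -56250. Step 2 — v_5(-56250) = 5 (factor: -56250 = −(5^5 · 18); the sign does not affect v_p). Step 3 — |x − y|_5 = 5^{-5} = 1/3125.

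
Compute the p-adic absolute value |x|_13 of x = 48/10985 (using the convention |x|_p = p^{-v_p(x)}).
|48/10985|_13 = 2197

Step 1 — compute v_13(x) by factoring powers of 13 out of the numerator and denominator: v_13(48/10985) = -3. Step 2 — apply |x|_p = p^{-v_p(x)} = 13^{3} = 2197.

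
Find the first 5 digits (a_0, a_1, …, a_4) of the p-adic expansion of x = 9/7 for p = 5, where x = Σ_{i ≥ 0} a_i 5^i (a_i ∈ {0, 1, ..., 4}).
(a_0, …, a_4) = (2, 2, 1, 4, 2)

v_5(9/7) = 0 (numerator and denominator both coprime to 5), so x ∈ ℤ_5^×. Compute digits iteratively via a_i = x_i mod 5, x_{i+1} = (x_i − a_i)/5, with x_0 = x:
  x_0 = 9/7;  a_0 = 2;  x_1 = (x_0 − 2)/5 = -1/7
  x_1 = -1/7;  a_1 = 2;  x_2 = (x_1 − 2)/5 = -3/7
  x_2 = -3/7;  a_2 = 1;  x_3 = (x_2 − 1)/5 = -2/7
  x_3 = -2/7;  a_3 = 4;  x_4 = (x_3 − 4)/5 = -6/7
  x_4 = -6/7;  a_4 = 2;  x_5 = (x_4 − 2)/5 = -4/7
Digits: (2, 2, 1, 4, 2).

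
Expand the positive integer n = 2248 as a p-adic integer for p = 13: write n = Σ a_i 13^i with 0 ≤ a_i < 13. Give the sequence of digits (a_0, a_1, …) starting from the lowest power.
(a_0, a_1, …) = (12, 3, 0, 1)

Repeated division by 13 gives the digits low-to-high: 2248 = 12 + 3·13^1 + 1·13^3. Digit sequence: (12, 3, 0, 1).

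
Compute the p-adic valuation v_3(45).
v_3(45) = 2

v_3(n) is the largest exponent k such that 3^k divides n. Factor out: 45 = 3^2 · 5. (Sign doesn't affect v_p.) So v_3(45) = 2.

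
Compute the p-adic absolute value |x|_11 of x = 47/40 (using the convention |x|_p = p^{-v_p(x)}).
|47/40|_11 = 1

Step 1 — compute v_11(x) by factoring powers of 11 out of the numerator and denominator: v_11(47/40) = 0. Step 2 — apply |x|_p = p^{-v_p(x)} = 11^{0} = 1.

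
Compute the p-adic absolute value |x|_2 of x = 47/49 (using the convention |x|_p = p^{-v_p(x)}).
|47/49|_2 = 1

Step 1 — compute v_2(x) by factoring powers of 2 out of the numerator and denominator: v_2(47/49) = 0. Step 2 — apply |x|_p = p^{-v_p(x)} = 2^{0} = 1.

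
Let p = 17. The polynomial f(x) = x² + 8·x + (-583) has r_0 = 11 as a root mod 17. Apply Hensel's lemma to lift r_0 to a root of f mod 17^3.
r_2 = 4686 (mod 4913)

Hensel: r_{i+1} = r_i − f(r_i)·(f′(r_i))^{-1} mod 17^{i+2}, f′(x) = 2x + 8. Iterate:
  r_0 = 11 (mod 17)
  r_1 = 62 (mod 289)
  r_2 = 4686 (mod 4913)
Final: r = 4686 satisfies f(r) ≡ 0 mod 17^3.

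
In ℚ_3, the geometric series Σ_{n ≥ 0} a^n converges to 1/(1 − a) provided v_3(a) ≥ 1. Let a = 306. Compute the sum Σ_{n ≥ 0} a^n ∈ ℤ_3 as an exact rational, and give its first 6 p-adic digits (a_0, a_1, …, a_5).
Σ a^n = 1/(1 − a) = -1/305;  first 6 digits = (1, 0, 1, 2, 1, 2)

v_3(a) = 2 ≥ 1, so the series converges in ℤ_3 to 1/(1 − a) = 1/(1 − 306) = -1/305. Expand this rational in ℤ_3: compute digits iteratively via d_i = x_i mod 3, x_{i+1} = (x_i − d_i)/3. The first 6 digits are (1, 0, 1, 2, 1, 2).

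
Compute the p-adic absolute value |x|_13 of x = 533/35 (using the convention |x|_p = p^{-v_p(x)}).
|533/35|_13 = 1/13

Step 1 — compute v_13(x) by factoring powers of 13 out of the numerator and denominator: v_13(533/35) = 1. Step 2 — apply |x|_p = p^{-v_p(x)} = 13^{-1} = 1/13.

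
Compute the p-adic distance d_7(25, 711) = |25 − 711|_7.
d_7(25, 711) = 1/343

Step 1 — x − y = 25 − 711 = -686. Step 2 — v_7(-686) = 3 (factor: -686 = −(7^3 · 2); the sign does not affect v_p). Step 3 — |x − y|_7 = 7^{-3} = 1/343.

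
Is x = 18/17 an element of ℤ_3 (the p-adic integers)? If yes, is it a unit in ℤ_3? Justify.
x ∈ ℤ_3 but not a unit; v_3(x) = 2 > 0

ℤ_3 = {x ∈ ℚ_3 : v_3(x) ≥ 0} and ℤ_3^× = {x ∈ ℤ_3 : v_3(x) = 0}. Here v_3(18/17) = v_3(num) − v_3(den) = 2; compare against these criteria.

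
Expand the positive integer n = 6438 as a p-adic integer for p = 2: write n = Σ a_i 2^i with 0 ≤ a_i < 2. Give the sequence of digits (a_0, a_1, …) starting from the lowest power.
(a_0, a_1, …) = (0, 1, 1, 0, 0, 1, 0, 0, 1, 0, 0, 1, 1)

Repeated division by 2 gives the digits low-to-high: 6438 = 1·2^1 + 1·2^2 + 1·2^5 + 1·2^8 + 1·2^11 + 1·2^12. Digit sequence: (0, 1, 1, 0, 0, 1, 0, 0, 1, 0, 0, 1, 1).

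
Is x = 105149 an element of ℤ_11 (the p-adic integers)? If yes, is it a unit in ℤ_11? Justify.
x ∈ ℤ_11 but not a unit; v_11(x) = 3 > 0

ℤ_11 = {x ∈ ℚ_11 : v_11(x) ≥ 0} and ℤ_11^× = {x ∈ ℤ_11 : v_11(x) = 0}. Here v_11(105149) = v_11(num) − v_11(den) = 3; compare against these criteria.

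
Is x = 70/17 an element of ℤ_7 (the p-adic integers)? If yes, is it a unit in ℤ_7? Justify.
x ∈ ℤ_7 but not a unit; v_7(x) = 1 > 0

ℤ_7 = {x ∈ ℚ_7 : v_7(x) ≥ 0} and ℤ_7^× = {x ∈ ℤ_7 : v_7(x) = 0}. Here v_7(70/17) = v_7(num) − v_7(den) = 1; compare against these criteria.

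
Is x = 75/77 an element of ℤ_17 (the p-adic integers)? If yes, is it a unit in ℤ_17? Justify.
x ∈ ℤ_17^× (unit); v_17(x) = 0

ℤ_17 = {x ∈ ℚ_17 : v_17(x) ≥ 0} and ℤ_17^× = {x ∈ ℤ_17 : v_17(x) = 0}. Here v_17(75/77) = v_17(num) − v_17(den) = 0; compare against these criteria.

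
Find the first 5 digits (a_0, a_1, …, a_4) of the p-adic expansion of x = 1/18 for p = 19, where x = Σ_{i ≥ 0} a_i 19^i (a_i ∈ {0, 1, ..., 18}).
(a_0, …, a_4) = (18, 17, 17, 17, 17)

v_19(1/18) = 0 (numerator and denominator both coprime to 19), so x ∈ ℤ_19^×. Compute digits iteratively via a_i = x_i mod 19, x_{i+1} = (x_i − a_i)/19, with x_0 = x:
  x_0 = 1/18;  a_0 = 18;  x_1 = (x_0 − 18)/19 = -17/18
  x_1 = -17/18;  a_1 = 17;  x_2 = (x_1 − 17)/19 = -17/18
  x_2 = -17/18;  a_2 = 17;  x_3 = (x_2 − 17)/19 = -17/18
  x_3 = -17/18;  a_3 = 17;  x_4 = (x_3 − 17)/19 = -17/18
  x_4 = -17/18;  a_4 = 17;  x_5 = (x_4 − 17)/19 = -17/18
Digits: (18, 17, 17, 17, 17).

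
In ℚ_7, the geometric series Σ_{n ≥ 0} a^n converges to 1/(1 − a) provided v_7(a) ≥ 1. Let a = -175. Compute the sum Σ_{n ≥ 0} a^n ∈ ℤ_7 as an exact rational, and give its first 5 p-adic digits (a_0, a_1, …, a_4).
Σ a^n = 1/(1 − a) = 1/176;  first 5 digits = (1, 3, 5, 3, 3)

v_7(a) = 1 ≥ 1, so the series converges in ℤ_7 to 1/(1 − a) = 1/(1 − (-175)) = 1/176. Expand this rational in ℤ_7: compute digits iteratively via d_i = x_i mod 7, x_{i+1} = (x_i − d_i)/7. The first 5 digits are (1, 3, 5, 3, 3).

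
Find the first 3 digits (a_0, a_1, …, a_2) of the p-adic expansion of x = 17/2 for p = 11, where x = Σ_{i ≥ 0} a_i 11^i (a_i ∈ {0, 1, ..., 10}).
(a_0, …, a_2) = (3, 6, 5)

v_11(17/2) = 0 (numerator and denominator both coprime to 11), so x ∈ ℤ_11^×. Compute digits iteratively via a_i = x_i mod 11, x_{i+1} = (x_i − a_i)/11, with x_0 = x:
  x_0 = 17/2;  a_0 = 3;  x_1 = (x_0 − 3)/11 = 1/2
  x_1 = 1/2;  a_1 = 6;  x_2 = (x_1 − 6)/11 = -1/2
  x_2 = -1/2;  a_2 = 5;  x_3 = (x_2 − 5)/11 = -1/2
Digits: (3, 6, 5).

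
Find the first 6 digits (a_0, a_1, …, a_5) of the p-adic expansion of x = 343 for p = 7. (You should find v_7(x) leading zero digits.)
(a_0, …, a_5) = (0, 0, 0, 1, 0, 0)

v_7(343) = 3, so a_0 = ... = a_2 = 0. Factor out: x = 7^3 · u with u = 1 a unit in ℤ_7. Expand u iteratively via a_{v+i} = u_i mod 7, u_{i+1} = (u_i − a_{v+i})/7:
  u_0 = 1;  a_3 = 1;  u_1 = (u_0 − 1)/7 = 0
  u_1 = 0;  a_4 = 0;  u_2 = (u_1 − 0)/7 = 0
  u_2 = 0;  a_5 = 0;  u_3 = (u_2 − 0)/7 = 0
Digits: (0, 0, 0, 1, 0, 0).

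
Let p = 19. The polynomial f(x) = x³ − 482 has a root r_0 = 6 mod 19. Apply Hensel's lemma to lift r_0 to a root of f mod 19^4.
r_3 = 89610 (mod 130321)

Hensel: r_{i+1} = r_i − f(r_i)/f′(r_i) mod 19^{i+2}, where f′(x) = 3x². Iterate:
  r_0 = 6 (mod 19)
  r_1 = 82 (mod 361)
  r_2 = 443 (mod 6859)
  r_3 = 89610 (mod 130321)
Final: r = 89610 with f(r) ≡ 0 mod 19^4.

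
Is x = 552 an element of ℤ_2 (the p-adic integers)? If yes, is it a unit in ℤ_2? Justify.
x ∈ ℤ_2 but not a unit; v_2(x) = 3 > 0

ℤ_2 = {x ∈ ℚ_2 : v_2(x) ≥ 0} and ℤ_2^× = {x ∈ ℤ_2 : v_2(x) = 0}. Here v_2(552) = v_2(num) − v_2(den) = 3; compare against these criteria.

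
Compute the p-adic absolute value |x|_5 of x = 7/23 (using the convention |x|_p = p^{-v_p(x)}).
|7/23|_5 = 1

Step 1 — compute v_5(x) by factoring powers of 5 out of the numerator and denominator: v_5(7/23) = 0. Step 2 — apply |x|_p = p^{-v_p(x)} = 5^{0} = 1.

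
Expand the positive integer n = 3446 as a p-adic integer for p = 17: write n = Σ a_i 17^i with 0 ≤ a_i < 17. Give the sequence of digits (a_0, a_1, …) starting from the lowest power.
(a_0, a_1, …) = (12, 15, 11)

Repeated division by 17 gives the digits low-to-high: 3446 = 12 + 15·17^1 + 11·17^2. Digit sequence: (12, 15, 11).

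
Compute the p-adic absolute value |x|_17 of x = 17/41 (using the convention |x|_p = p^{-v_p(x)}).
|17/41|_17 = 1/17

Step 1 — compute v_17(x) by factoring powers of 17 out of the numerator and denominator: v_17(17/41) = 1. Step 2 — apply |x|_p = p^{-v_p(x)} = 17^{-1} = 1/17.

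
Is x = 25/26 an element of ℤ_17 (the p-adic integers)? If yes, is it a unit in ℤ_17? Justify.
x ∈ ℤ_17^× (unit); v_17(x) = 0

ℤ_17 = {x ∈ ℚ_17 : v_17(x) ≥ 0} and ℤ_17^× = {x ∈ ℤ_17 : v_17(x) = 0}. Here v_17(25/26) = v_17(num) − v_17(den) = 0; compare against these criteria.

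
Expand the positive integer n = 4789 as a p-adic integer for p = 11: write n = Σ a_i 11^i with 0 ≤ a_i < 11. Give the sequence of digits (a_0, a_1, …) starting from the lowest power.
(a_0, a_1, …) = (4, 6, 6, 3)

Repeated division by 11 gives the digits low-to-high: 4789 = 4 + 6·11^1 + 6·11^2 + 3·11^3. Digit sequence: (4, 6, 6, 3).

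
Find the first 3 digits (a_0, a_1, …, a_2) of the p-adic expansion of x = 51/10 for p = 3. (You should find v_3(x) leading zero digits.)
(a_0, …, a_2) = (0, 2, 2)

v_3(51/10) = 1, so a_0 = ... = a_0 = 0. Factor out: x = 3^1 · u with u = 17/10 a unit in ℤ_3. Expand u iteratively via a_{v+i} = u_i mod 3, u_{i+1} = (u_i − a_{v+i})/3:
  u_0 = 17/10;  a_1 = 2;  u_1 = (u_0 − 2)/3 = -1/10
  u_1 = -1/10;  a_2 = 2;  u_2 = (u_1 − 2)/3 = -7/10
Digits: (0, 2, 2).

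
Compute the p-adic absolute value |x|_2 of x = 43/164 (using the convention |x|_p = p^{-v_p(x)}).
|43/164|_2 = 4

Step 1 — compute v_2(x) by factoring powers of 2 out of the numerator and denominator: v_2(43/164) = -2. Step 2 — apply |x|_p = p^{-v_p(x)} = 2^{2} = 4.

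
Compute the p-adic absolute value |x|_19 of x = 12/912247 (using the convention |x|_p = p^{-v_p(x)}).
|12/912247|_19 = 130321

Step 1 — compute v_19(x) by factoring powers of 19 out of the numerator and denominator: v_19(12/912247) = -4. Step 2 — apply |x|_p = p^{-v_p(x)} = 19^{4} = 130321.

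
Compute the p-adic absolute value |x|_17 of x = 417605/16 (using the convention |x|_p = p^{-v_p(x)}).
|417605/16|_17 = 1/83521

Step 1 — compute v_17(x) by factoring powers of 17 out of the numerator and denominator: v_17(417605/16) = 4. Step 2 — apply |x|_p = p^{-v_p(x)} = 17^{-4} = 1/83521.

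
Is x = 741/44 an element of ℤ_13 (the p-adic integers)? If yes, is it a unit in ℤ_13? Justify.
x ∈ ℤ_13 but not a unit; v_13(x) = 1 > 0

ℤ_13 = {x ∈ ℚ_13 : v_13(x) ≥ 0} and ℤ_13^× = {x ∈ ℤ_13 : v_13(x) = 0}. Here v_13(741/44) = v_13(num) − v_13(den) = 1; compare against these criteria.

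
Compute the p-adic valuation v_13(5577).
v_13(5577) = 2

v_13(n) is the largest exponent k such that 13^k divides n. Factor out: 5577 = 13^2 · 33. (Sign doesn't affect v_p.) So v_13(5577) = 2.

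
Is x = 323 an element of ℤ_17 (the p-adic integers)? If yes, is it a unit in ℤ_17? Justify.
x ∈ ℤ_17 but not a unit; v_17(x) = 1 > 0

ℤ_17 = {x ∈ ℚ_17 : v_17(x) ≥ 0} and ℤ_17^× = {x ∈ ℤ_17 : v_17(x) = 0}. Here v_17(323) = v_17(num) − v_17(den) = 1; compare against these criteria.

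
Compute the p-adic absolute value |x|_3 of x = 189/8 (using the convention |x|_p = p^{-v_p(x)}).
|189/8|_3 = 1/27

Step 1 — compute v_3(x) by factoring powers of 3 out of the numerator and denominator: v_3(189/8) = 3. Step 2 — apply |x|_p = p^{-v_p(x)} = 3^{-3} = 1/27.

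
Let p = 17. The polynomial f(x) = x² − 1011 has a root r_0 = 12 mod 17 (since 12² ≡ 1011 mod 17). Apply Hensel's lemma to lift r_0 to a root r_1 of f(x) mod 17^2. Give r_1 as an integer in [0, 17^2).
r_1 = 12 (mod 289)

Hensel's recurrence: r_{i+1} = r_i − f(r_i)·(f′(r_i))^{-1} mod 17^{i+2}, with f′(x) = 2x. Iterate:
  r_0 = 12 (mod 17)
  r_1 = 12 (mod 289)
Final: r_1 = 12, and one checks f(r_1) ≡ 0 mod 17^2.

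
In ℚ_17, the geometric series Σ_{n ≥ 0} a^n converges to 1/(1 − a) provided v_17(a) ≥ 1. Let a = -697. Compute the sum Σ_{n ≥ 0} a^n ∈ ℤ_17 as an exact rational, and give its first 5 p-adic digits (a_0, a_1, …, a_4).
Σ a^n = 1/(1 − a) = 1/698;  first 5 digits = (1, 10, 12, 10, 1)

v_17(a) = 1 ≥ 1, so the series converges in ℤ_17 to 1/(1 − a) = 1/(1 − (-697)) = 1/698. Expand this rational in ℤ_17: compute digits iteratively via d_i = x_i mod 17, x_{i+1} = (x_i − d_i)/17. The first 5 digits are (1, 10, 12, 10, 1).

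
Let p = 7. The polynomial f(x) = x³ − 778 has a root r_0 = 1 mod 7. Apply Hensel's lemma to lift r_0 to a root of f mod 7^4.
r_3 = 1779 (mod 2401)

Hensel: r_{i+1} = r_i − f(r_i)/f′(r_i) mod 7^{i+2}, where f′(x) = 3x². Iterate:
  r_0 = 1 (mod 7)
  r_1 = 15 (mod 49)
  r_2 = 64 (mod 343)
  r_3 = 1779 (mod 2401)
Final: r = 1779 with f(r) ≡ 0 mod 7^4.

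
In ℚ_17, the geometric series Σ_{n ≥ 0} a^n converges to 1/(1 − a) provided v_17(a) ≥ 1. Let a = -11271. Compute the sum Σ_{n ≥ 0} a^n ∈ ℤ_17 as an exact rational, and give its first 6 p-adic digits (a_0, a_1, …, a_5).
Σ a^n = 1/(1 − a) = 1/11272;  first 6 digits = (1, 0, 12, 14, 7, 4)

v_17(a) = 2 ≥ 1, so the series converges in ℤ_17 to 1/(1 − a) = 1/(1 − (-11271)) = 1/11272. Expand this rational in ℤ_17: compute digits iteratively via d_i = x_i mod 17, x_{i+1} = (x_i − d_i)/17. The first 6 digits are (1, 0, 12, 14, 7, 4).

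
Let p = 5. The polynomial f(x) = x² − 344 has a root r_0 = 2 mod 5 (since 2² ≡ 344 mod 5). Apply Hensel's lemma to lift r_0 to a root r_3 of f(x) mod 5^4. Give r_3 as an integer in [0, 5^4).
r_3 = 437 (mod 625)

Hensel's recurrence: r_{i+1} = r_i − f(r_i)·(f′(r_i))^{-1} mod 5^{i+2}, with f′(x) = 2x. Iterate:
  r_0 = 2 (mod 5)
  r_1 = 12 (mod 25)
  r_2 = 62 (mod 125)
  r_3 = 437 (mod 625)
Final: r_3 = 437, and one checks f(r_3) ≡ 0 mod 5^4.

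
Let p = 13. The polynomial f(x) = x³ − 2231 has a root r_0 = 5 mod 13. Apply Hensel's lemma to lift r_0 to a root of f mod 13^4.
r_3 = 26174 (mod 28561)

Hensel: r_{i+1} = r_i − f(r_i)/f′(r_i) mod 13^{i+2}, where f′(x) = 3x². Iterate:
  r_0 = 5 (mod 13)
  r_1 = 148 (mod 169)
  r_2 = 2007 (mod 2197)
  r_3 = 26174 (mod 28561)
Final: r = 26174 with f(r) ≡ 0 mod 13^4.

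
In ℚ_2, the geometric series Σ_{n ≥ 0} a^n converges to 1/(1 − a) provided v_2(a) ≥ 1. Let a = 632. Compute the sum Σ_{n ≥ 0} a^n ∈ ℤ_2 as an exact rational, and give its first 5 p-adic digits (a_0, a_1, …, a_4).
Σ a^n = 1/(1 − a) = -1/631;  first 5 digits = (1, 0, 0, 1, 1)

v_2(a) = 3 ≥ 1, so the series converges in ℤ_2 to 1/(1 − a) = 1/(1 − 632) = -1/631. Expand this rational in ℤ_2: compute digits iteratively via d_i = x_i mod 2, x_{i+1} = (x_i − d_i)/2. The first 5 digits are (1, 0, 0, 1, 1).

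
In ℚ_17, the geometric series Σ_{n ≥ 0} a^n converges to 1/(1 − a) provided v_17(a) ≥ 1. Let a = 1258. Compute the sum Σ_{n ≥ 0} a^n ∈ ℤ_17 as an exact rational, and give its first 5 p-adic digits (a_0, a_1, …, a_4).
Σ a^n = 1/(1 − a) = -1/1257;  first 5 digits = (1, 6, 6, 11, 8)

v_17(a) = 1 ≥ 1, so the series converges in ℤ_17 to 1/(1 − a) = 1/(1 − 1258) = -1/1257. Expand this rational in ℤ_17: compute digits iteratively via d_i = x_i mod 17, x_{i+1} = (x_i − d_i)/17. The first 5 digits are (1, 6, 6, 11, 8).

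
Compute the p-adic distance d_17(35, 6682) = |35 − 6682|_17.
d_17(35, 6682) = 1/289

Step 1 — x − y = 35 − 6682 = -6647. Step 2 — v_17(-6647) = 2 (factor: -6647 = −(17^2 · 23); the sign does not affect v_p). Step 3 — |x − y|_17 = 17^{-2} = 1/289.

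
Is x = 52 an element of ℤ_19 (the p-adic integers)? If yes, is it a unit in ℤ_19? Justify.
x ∈ ℤ_19^× (unit); v_19(x) = 0

ℤ_19 = {x ∈ ℚ_19 : v_19(x) ≥ 0} and ℤ_19^× = {x ∈ ℤ_19 : v_19(x) = 0}. Here v_19(52) = v_19(num) − v_19(den) = 0; compare against these criteria.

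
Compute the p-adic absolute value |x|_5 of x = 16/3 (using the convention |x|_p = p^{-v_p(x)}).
|16/3|_5 = 1

Step 1 — compute v_5(x) by factoring powers of 5 out of the numerator and denominator: v_5(16/3) = 0. Step 2 — apply |x|_p = p^{-v_p(x)} = 5^{0} = 1.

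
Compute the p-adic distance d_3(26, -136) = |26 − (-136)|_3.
d_3(26, -136) = 1/81

Step 1 — x − y = 26 − (-136) = 162. Step 2 — v_3(162) = 4 (factor: 162 = (3^4 · 2); the sign does not affect v_p). Step 3 — |x − y|_3 = 3^{-4} = 1/81.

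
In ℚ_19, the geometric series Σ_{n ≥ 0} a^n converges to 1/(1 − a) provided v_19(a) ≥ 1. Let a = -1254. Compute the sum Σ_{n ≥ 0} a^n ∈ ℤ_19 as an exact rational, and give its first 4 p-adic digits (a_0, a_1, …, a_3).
Σ a^n = 1/(1 − a) = 1/1255;  first 4 digits = (1, 10, 1, 13)

v_19(a) = 1 ≥ 1, so the series converges in ℤ_19 to 1/(1 − a) = 1/(1 − (-1254)) = 1/1255. Expand this rational in ℤ_19: compute digits iteratively via d_i = x_i mod 19, x_{i+1} = (x_i − d_i)/19. The first 4 digits are (1, 10, 1, 13).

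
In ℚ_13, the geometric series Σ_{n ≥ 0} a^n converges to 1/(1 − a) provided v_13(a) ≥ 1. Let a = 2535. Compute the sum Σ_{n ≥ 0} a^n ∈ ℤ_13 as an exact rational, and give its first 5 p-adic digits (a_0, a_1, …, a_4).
Σ a^n = 1/(1 − a) = -1/2534;  first 5 digits = (1, 0, 2, 1, 4)

v_13(a) = 2 ≥ 1, so the series converges in ℤ_13 to 1/(1 − a) = 1/(1 − 2535) = -1/2534. Expand this rational in ℤ_13: compute digits iteratively via d_i = x_i mod 13, x_{i+1} = (x_i − d_i)/13. The first 5 digits are (1, 0, 2, 1, 4).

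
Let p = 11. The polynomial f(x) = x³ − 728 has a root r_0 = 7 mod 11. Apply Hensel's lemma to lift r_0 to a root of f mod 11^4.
r_3 = 2493 (mod 14641)

Hensel: r_{i+1} = r_i − f(r_i)/f′(r_i) mod 11^{i+2}, where f′(x) = 3x². Iterate:
  r_0 = 7 (mod 11)
  r_1 = 73 (mod 121)
  r_2 = 1162 (mod 1331)
  r_3 = 2493 (mod 14641)
Final: r = 2493 with f(r) ≡ 0 mod 11^4.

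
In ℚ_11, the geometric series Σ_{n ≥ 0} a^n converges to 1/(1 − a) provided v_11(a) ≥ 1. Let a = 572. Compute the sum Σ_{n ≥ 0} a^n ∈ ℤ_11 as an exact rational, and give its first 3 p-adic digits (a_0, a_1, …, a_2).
Σ a^n = 1/(1 − a) = -1/571;  first 3 digits = (1, 8, 2)

v_11(a) = 1 ≥ 1, so the series converges in ℤ_11 to 1/(1 − a) = 1/(1 − 572) = -1/571. Expand this rational in ℤ_11: compute digits iteratively via d_i = x_i mod 11, x_{i+1} = (x_i − d_i)/11. The first 3 digits are (1, 8, 2).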